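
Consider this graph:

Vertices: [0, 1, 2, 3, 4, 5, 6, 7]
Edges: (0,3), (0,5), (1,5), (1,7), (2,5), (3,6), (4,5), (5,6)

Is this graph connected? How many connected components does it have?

Checking connectivity: the graph has 1 connected component(s).
All vertices are reachable from each other. The graph IS connected.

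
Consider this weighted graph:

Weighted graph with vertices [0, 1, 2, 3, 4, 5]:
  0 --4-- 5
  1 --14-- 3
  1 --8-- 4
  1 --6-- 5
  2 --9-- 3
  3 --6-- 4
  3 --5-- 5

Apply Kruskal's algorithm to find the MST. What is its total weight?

Applying Kruskal's algorithm (sort edges by weight, add if no cycle):
  Add (0,5) w=4
  Add (3,5) w=5
  Add (1,5) w=6
  Add (3,4) w=6
  Skip (1,4) w=8 (creates cycle)
  Add (2,3) w=9
  Skip (1,3) w=14 (creates cycle)
MST weight = 30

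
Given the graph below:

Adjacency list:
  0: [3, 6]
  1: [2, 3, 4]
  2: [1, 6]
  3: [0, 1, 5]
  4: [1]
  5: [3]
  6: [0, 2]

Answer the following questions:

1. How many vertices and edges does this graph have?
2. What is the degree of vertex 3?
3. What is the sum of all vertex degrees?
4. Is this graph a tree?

Count: 7 vertices, 7 edges.
Vertex 3 has neighbors [0, 1, 5], degree = 3.
Handshaking lemma: 2 * 7 = 14.
A tree on 7 vertices has 6 edges. This graph has 7 edges (1 extra). Not a tree.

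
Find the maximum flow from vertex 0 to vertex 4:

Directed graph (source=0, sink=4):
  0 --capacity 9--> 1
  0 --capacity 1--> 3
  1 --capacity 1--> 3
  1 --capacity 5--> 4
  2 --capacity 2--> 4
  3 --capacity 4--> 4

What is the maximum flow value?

Computing max flow:
  Flow on (0->1): 6/9
  Flow on (0->3): 1/1
  Flow on (1->3): 1/1
  Flow on (1->4): 5/5
  Flow on (3->4): 2/4
Maximum flow = 7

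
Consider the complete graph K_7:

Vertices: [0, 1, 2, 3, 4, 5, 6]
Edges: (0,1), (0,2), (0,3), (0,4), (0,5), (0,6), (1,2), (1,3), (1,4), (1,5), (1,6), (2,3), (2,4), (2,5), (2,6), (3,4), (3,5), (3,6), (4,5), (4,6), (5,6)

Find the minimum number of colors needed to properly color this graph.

In K_7, every vertex is adjacent to every other vertex.
Each vertex needs a unique color.
Chromatic number = 7.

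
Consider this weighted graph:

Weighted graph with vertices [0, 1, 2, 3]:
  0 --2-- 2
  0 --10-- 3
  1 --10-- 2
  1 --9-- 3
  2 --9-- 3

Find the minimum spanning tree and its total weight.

Applying Kruskal's algorithm (sort edges by weight, add if no cycle):
  Add (0,2) w=2
  Add (1,3) w=9
  Add (2,3) w=9
  Skip (0,3) w=10 (creates cycle)
  Skip (1,2) w=10 (creates cycle)
MST weight = 20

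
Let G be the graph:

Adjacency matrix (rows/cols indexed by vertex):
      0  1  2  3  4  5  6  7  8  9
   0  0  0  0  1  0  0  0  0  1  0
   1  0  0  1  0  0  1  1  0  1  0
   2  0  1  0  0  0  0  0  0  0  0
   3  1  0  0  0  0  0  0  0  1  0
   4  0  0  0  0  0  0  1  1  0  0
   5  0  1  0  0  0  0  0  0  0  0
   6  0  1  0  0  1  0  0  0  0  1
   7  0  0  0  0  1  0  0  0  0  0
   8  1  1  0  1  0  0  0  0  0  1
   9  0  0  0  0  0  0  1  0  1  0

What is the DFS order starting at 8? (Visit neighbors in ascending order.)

DFS from vertex 8 (neighbors processed in ascending order):
Visit order: 8, 0, 3, 1, 2, 5, 6, 4, 7, 9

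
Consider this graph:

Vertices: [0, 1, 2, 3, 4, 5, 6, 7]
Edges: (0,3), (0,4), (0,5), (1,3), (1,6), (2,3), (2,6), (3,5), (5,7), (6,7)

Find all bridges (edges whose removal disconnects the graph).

A bridge is an edge whose removal increases the number of connected components.
Bridges found: (0,4)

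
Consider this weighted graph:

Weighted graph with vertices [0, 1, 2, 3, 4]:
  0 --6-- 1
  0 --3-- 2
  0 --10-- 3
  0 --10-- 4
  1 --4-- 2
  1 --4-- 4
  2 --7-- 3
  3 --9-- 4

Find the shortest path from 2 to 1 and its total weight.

Using Dijkstra's algorithm from vertex 2:
Shortest path: 2 -> 1
Total weight: 4 = 4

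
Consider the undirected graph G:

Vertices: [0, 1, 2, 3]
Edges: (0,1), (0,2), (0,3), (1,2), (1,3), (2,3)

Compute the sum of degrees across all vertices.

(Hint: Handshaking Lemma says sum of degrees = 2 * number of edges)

Count edges: 6 edges.
By Handshaking Lemma: sum of degrees = 2 * 6 = 12.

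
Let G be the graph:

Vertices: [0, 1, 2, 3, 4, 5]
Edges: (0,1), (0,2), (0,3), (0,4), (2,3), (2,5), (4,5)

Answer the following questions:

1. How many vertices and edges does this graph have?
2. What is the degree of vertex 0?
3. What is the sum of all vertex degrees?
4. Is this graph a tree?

Count: 6 vertices, 7 edges.
Vertex 0 has neighbors [1, 2, 3, 4], degree = 4.
Handshaking lemma: 2 * 7 = 14.
A tree on 6 vertices has 5 edges. This graph has 7 edges (2 extra). Not a tree.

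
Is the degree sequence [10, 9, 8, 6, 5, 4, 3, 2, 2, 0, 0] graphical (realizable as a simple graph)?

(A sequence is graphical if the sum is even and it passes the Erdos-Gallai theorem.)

Sum of degrees = 49. Sum is odd, so the sequence is NOT graphical.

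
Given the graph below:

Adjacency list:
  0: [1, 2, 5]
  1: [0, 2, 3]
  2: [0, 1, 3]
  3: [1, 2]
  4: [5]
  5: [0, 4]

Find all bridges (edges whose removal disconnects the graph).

A bridge is an edge whose removal increases the number of connected components.
Bridges found: (0,5), (4,5)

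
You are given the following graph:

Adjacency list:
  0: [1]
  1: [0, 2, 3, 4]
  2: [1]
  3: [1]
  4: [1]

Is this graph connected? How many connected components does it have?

Checking connectivity: the graph has 1 connected component(s).
All vertices are reachable from each other. The graph IS connected.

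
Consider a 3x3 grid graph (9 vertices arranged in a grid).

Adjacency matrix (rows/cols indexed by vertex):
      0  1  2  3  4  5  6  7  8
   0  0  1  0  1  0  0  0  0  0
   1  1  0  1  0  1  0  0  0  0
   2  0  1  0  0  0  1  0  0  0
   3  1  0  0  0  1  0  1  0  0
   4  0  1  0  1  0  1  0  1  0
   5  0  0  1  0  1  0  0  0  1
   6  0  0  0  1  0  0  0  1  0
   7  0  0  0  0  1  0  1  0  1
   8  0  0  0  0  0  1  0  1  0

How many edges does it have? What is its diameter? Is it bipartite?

A 3x3 grid has 6 vertical edges and 6 horizontal edges.
Total edges = 6 + 6 = 12.
Diameter = (3-1) + (3-1) = 4 (corner to opposite corner).
Grid graphs are bipartite (checkerboard coloring).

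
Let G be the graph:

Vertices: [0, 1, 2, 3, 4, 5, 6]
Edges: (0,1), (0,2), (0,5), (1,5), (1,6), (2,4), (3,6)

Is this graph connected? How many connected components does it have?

Checking connectivity: the graph has 1 connected component(s).
All vertices are reachable from each other. The graph IS connected.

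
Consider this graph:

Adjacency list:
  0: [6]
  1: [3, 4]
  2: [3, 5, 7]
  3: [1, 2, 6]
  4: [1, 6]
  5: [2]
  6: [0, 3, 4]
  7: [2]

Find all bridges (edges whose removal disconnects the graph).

A bridge is an edge whose removal increases the number of connected components.
Bridges found: (0,6), (2,3), (2,5), (2,7)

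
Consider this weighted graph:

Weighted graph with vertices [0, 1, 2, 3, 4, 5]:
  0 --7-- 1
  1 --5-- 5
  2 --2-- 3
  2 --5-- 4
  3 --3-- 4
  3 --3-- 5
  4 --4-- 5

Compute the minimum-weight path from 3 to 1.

Using Dijkstra's algorithm from vertex 3:
Shortest path: 3 -> 5 -> 1
Total weight: 3 + 5 = 8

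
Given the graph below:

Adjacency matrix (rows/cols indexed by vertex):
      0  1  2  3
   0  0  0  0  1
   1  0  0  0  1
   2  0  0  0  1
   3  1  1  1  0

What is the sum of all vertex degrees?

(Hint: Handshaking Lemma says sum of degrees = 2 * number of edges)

Count edges: 3 edges.
By Handshaking Lemma: sum of degrees = 2 * 3 = 6.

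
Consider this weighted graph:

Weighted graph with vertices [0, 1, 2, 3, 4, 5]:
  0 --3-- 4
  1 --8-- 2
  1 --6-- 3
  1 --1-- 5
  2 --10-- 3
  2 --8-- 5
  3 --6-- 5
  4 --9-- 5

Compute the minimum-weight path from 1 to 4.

Using Dijkstra's algorithm from vertex 1:
Shortest path: 1 -> 5 -> 4
Total weight: 1 + 9 = 10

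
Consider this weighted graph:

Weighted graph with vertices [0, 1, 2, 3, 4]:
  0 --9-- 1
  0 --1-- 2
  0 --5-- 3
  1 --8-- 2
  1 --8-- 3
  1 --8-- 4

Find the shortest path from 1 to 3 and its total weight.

Using Dijkstra's algorithm from vertex 1:
Shortest path: 1 -> 3
Total weight: 8 = 8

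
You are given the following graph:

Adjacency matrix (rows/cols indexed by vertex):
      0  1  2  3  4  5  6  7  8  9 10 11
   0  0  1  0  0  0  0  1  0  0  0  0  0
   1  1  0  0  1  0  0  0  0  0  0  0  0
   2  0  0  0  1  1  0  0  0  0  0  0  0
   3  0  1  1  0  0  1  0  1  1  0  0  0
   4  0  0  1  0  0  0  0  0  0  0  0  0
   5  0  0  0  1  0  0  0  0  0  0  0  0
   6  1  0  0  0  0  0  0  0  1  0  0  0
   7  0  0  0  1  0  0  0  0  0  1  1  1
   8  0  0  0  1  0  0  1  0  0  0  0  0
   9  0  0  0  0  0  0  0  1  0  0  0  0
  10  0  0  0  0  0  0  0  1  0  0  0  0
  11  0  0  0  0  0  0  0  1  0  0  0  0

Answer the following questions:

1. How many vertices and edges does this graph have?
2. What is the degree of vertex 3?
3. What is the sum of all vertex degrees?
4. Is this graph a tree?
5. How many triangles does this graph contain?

Count: 12 vertices, 12 edges.
Vertex 3 has neighbors [1, 2, 5, 7, 8], degree = 5.
Handshaking lemma: 2 * 12 = 24.
A tree on 12 vertices has 11 edges. This graph has 12 edges (1 extra). Not a tree.
Number of triangles = 0.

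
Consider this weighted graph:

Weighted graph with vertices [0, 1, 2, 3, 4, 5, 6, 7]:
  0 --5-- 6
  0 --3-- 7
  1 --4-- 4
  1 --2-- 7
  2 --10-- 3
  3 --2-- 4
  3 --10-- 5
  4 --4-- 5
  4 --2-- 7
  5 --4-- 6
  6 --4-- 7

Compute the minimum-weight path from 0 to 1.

Using Dijkstra's algorithm from vertex 0:
Shortest path: 0 -> 7 -> 1
Total weight: 3 + 2 = 5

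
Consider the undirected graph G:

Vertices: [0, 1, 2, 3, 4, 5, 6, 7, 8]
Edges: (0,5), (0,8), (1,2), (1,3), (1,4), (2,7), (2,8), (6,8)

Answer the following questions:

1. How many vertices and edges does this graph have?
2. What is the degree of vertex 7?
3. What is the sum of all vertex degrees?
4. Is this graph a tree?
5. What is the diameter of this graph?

Count: 9 vertices, 8 edges.
Vertex 7 has neighbors [2], degree = 1.
Handshaking lemma: 2 * 8 = 16.
A graph is a tree iff it is connected and has exactly n-1 edges. This graph is connected (all 9 vertices in one component) and has 9-1 = 8 edges. It is a tree.
Diameter (longest shortest path) = 5.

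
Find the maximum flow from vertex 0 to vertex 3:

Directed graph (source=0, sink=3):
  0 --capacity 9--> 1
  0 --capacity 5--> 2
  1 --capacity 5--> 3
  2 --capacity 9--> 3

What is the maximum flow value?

Computing max flow:
  Flow on (0->1): 5/9
  Flow on (0->2): 5/5
  Flow on (1->3): 5/5
  Flow on (2->3): 5/9
Maximum flow = 10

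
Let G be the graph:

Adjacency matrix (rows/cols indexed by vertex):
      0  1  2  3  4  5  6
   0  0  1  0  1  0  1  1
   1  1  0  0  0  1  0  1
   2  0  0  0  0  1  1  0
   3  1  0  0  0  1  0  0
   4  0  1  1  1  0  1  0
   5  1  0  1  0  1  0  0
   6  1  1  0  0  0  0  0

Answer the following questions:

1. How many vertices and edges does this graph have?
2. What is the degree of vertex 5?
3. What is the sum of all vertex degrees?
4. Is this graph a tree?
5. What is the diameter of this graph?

Count: 7 vertices, 10 edges.
Vertex 5 has neighbors [0, 2, 4], degree = 3.
Handshaking lemma: 2 * 10 = 20.
A tree on 7 vertices has 6 edges. This graph has 10 edges (4 extra). Not a tree.
Diameter (longest shortest path) = 3.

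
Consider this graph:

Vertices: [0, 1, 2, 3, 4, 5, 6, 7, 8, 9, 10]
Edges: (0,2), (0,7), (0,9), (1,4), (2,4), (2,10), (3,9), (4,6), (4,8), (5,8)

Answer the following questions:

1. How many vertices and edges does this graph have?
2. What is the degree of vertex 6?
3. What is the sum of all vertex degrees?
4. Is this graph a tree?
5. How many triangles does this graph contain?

Count: 11 vertices, 10 edges.
Vertex 6 has neighbors [4], degree = 1.
Handshaking lemma: 2 * 10 = 20.
A graph is a tree iff it is connected and has exactly n-1 edges. This graph is connected (all 11 vertices in one component) and has 11-1 = 10 edges. It is a tree.
Number of triangles = 0.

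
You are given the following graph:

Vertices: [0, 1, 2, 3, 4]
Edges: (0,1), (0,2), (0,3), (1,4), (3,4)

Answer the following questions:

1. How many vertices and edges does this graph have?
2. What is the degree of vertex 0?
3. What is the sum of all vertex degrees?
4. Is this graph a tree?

Count: 5 vertices, 5 edges.
Vertex 0 has neighbors [1, 2, 3], degree = 3.
Handshaking lemma: 2 * 5 = 10.
A tree on 5 vertices has 4 edges. This graph has 5 edges (1 extra). Not a tree.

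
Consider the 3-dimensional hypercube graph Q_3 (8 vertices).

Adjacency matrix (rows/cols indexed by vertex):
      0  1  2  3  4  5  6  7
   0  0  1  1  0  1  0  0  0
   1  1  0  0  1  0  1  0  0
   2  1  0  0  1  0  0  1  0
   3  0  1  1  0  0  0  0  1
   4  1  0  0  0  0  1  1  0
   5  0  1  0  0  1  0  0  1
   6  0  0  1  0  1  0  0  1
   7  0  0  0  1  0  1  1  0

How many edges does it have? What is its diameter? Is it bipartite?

The 3-dimensional hypercube Q_3 has 8 vertices and each vertex has degree 3.
Total edges = 8 * 3 / 2 = 12.
Diameter = 3 (max Hamming distance between binary labels).
Hypercubes are bipartite (partition by parity of binary representation).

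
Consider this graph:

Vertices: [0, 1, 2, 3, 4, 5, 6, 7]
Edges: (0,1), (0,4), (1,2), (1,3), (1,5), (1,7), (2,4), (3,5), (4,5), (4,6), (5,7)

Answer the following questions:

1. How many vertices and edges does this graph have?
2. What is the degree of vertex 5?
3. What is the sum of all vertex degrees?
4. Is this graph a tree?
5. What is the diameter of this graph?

Count: 8 vertices, 11 edges.
Vertex 5 has neighbors [1, 3, 4, 7], degree = 4.
Handshaking lemma: 2 * 11 = 22.
A tree on 8 vertices has 7 edges. This graph has 11 edges (4 extra). Not a tree.
Diameter (longest shortest path) = 3.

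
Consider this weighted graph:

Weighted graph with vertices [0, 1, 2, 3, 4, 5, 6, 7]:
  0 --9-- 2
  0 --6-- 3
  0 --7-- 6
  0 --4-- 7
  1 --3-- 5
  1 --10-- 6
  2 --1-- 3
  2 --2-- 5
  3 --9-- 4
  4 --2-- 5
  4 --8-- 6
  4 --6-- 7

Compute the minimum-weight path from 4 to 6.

Using Dijkstra's algorithm from vertex 4:
Shortest path: 4 -> 6
Total weight: 8 = 8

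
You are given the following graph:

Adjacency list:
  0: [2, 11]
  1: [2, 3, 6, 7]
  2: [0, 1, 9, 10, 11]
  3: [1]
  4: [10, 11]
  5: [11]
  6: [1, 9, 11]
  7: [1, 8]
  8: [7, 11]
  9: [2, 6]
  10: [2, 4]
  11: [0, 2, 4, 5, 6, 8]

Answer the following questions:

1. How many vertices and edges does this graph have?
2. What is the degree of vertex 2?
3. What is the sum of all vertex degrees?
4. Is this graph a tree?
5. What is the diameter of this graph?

Count: 12 vertices, 16 edges.
Vertex 2 has neighbors [0, 1, 9, 10, 11], degree = 5.
Handshaking lemma: 2 * 16 = 32.
A tree on 12 vertices has 11 edges. This graph has 16 edges (5 extra). Not a tree.
Diameter (longest shortest path) = 4.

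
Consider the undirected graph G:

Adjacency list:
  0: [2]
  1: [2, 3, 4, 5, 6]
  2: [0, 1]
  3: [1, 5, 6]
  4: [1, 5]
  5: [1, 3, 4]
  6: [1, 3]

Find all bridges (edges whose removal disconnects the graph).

A bridge is an edge whose removal increases the number of connected components.
Bridges found: (0,2), (1,2)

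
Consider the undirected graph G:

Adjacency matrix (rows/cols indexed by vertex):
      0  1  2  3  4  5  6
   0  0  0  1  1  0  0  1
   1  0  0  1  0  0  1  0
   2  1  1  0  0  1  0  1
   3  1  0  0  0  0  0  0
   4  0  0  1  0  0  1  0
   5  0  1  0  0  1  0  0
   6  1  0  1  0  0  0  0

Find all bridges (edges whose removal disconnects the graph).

A bridge is an edge whose removal increases the number of connected components.
Bridges found: (0,3)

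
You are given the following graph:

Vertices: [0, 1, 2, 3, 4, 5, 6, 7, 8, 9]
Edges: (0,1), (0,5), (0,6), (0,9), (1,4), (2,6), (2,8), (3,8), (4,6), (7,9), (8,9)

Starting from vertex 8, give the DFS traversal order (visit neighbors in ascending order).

DFS from vertex 8 (neighbors processed in ascending order):
Visit order: 8, 2, 6, 0, 1, 4, 5, 9, 7, 3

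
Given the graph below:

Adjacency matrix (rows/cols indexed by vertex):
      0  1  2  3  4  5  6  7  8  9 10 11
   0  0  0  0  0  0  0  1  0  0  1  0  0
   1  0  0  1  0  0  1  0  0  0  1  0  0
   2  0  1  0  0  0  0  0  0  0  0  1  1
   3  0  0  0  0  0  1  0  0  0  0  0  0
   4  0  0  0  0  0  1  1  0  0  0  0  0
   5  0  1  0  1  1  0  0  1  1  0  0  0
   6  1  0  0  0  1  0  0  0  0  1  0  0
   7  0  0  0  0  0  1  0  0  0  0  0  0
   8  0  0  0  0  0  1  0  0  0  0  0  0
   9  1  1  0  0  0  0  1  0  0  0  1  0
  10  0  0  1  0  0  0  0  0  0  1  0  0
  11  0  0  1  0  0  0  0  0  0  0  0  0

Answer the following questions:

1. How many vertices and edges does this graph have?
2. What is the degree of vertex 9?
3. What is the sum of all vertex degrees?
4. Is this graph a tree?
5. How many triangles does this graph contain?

Count: 12 vertices, 14 edges.
Vertex 9 has neighbors [0, 1, 6, 10], degree = 4.
Handshaking lemma: 2 * 14 = 28.
A tree on 12 vertices has 11 edges. This graph has 14 edges (3 extra). Not a tree.
Number of triangles = 1.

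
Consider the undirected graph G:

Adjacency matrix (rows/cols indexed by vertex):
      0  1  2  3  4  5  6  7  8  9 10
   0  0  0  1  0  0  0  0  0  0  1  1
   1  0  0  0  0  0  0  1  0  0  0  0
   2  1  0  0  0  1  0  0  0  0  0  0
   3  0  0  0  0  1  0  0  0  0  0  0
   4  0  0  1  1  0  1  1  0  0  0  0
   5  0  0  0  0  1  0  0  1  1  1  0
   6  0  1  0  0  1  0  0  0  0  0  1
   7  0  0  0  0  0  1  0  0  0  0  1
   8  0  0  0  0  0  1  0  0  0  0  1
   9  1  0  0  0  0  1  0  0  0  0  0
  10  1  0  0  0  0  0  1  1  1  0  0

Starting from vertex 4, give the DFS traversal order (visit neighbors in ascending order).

DFS from vertex 4 (neighbors processed in ascending order):
Visit order: 4, 2, 0, 9, 5, 7, 10, 6, 1, 8, 3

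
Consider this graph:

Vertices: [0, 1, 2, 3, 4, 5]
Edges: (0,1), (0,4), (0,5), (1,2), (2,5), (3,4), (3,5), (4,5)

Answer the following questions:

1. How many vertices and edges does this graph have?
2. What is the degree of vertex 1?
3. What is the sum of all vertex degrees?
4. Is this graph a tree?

Count: 6 vertices, 8 edges.
Vertex 1 has neighbors [0, 2], degree = 2.
Handshaking lemma: 2 * 8 = 16.
A tree on 6 vertices has 5 edges. This graph has 8 edges (3 extra). Not a tree.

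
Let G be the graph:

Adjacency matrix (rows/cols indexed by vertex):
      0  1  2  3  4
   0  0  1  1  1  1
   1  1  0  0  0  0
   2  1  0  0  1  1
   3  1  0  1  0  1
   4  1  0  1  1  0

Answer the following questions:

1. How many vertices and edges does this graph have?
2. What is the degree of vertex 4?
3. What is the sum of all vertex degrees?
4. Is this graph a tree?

Count: 5 vertices, 7 edges.
Vertex 4 has neighbors [0, 2, 3], degree = 3.
Handshaking lemma: 2 * 7 = 14.
A tree on 5 vertices has 4 edges. This graph has 7 edges (3 extra). Not a tree.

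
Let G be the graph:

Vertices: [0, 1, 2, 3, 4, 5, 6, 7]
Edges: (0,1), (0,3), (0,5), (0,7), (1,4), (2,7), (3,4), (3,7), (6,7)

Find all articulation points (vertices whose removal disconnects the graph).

An articulation point is a vertex whose removal disconnects the graph.
Articulation points: [0, 7]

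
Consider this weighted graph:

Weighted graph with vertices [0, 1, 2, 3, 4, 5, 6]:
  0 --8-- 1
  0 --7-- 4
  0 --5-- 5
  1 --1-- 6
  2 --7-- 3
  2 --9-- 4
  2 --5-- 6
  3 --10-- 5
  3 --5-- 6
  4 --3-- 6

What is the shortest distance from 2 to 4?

Using Dijkstra's algorithm from vertex 2:
Shortest path: 2 -> 6 -> 4
Total weight: 5 + 3 = 8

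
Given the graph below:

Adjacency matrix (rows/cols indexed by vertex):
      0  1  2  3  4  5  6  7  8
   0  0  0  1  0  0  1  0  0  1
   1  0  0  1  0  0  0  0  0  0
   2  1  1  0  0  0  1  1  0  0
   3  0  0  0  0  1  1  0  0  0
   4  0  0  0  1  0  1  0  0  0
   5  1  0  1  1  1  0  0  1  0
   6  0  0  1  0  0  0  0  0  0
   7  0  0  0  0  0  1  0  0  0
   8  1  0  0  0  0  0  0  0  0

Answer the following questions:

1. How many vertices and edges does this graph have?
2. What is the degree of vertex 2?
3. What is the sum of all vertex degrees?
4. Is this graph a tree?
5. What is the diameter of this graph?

Count: 9 vertices, 10 edges.
Vertex 2 has neighbors [0, 1, 5, 6], degree = 4.
Handshaking lemma: 2 * 10 = 20.
A tree on 9 vertices has 8 edges. This graph has 10 edges (2 extra). Not a tree.
Diameter (longest shortest path) = 3.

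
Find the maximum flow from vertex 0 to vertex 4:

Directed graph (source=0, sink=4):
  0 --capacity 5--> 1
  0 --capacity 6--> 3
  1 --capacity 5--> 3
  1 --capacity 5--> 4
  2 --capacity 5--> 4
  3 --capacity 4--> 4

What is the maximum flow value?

Computing max flow:
  Flow on (0->1): 5/5
  Flow on (0->3): 4/6
  Flow on (1->4): 5/5
  Flow on (3->4): 4/4
Maximum flow = 9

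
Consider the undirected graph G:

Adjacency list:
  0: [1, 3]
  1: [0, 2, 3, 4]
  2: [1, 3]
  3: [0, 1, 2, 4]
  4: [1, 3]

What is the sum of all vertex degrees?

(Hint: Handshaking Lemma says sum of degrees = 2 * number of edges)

Count edges: 7 edges.
By Handshaking Lemma: sum of degrees = 2 * 7 = 14.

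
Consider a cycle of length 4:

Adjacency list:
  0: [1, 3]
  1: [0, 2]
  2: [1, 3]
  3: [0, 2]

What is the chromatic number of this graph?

This is an even cycle (C_4). Even cycles are bipartite.
Chromatic number = 2.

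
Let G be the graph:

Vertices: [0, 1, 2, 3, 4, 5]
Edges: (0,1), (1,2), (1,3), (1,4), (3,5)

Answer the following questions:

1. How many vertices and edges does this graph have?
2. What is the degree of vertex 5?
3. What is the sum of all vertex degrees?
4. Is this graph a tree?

Count: 6 vertices, 5 edges.
Vertex 5 has neighbors [3], degree = 1.
Handshaking lemma: 2 * 5 = 10.
A graph is a tree iff it is connected and has exactly n-1 edges. This graph is connected (all 6 vertices in one component) and has 6-1 = 5 edges. It is a tree.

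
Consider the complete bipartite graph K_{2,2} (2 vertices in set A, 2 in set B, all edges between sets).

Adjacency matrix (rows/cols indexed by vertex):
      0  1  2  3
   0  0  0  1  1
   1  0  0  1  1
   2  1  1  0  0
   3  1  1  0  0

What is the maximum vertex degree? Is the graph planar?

Set-A vertices have degree 2; set-B vertices have degree 2. Maximum degree = max(2,2) = 2.
min(2,2) <= 2, so K_{2,2} avoids a K_{3,3} subdivision and is planar.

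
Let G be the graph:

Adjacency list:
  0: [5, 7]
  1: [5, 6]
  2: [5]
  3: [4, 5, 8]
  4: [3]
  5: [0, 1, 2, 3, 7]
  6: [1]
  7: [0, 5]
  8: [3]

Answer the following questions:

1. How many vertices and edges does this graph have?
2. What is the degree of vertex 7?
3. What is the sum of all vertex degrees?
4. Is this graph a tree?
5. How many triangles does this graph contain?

Count: 9 vertices, 9 edges.
Vertex 7 has neighbors [0, 5], degree = 2.
Handshaking lemma: 2 * 9 = 18.
A tree on 9 vertices has 8 edges. This graph has 9 edges (1 extra). Not a tree.
Number of triangles = 1.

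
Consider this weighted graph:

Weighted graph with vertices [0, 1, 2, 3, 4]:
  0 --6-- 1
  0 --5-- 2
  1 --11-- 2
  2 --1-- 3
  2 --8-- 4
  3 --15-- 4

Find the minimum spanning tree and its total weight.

Applying Kruskal's algorithm (sort edges by weight, add if no cycle):
  Add (2,3) w=1
  Add (0,2) w=5
  Add (0,1) w=6
  Add (2,4) w=8
  Skip (1,2) w=11 (creates cycle)
  Skip (3,4) w=15 (creates cycle)
MST weight = 20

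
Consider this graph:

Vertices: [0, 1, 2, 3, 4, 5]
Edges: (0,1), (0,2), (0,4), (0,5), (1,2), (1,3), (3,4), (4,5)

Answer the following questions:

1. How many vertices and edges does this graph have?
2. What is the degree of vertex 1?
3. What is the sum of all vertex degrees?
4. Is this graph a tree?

Count: 6 vertices, 8 edges.
Vertex 1 has neighbors [0, 2, 3], degree = 3.
Handshaking lemma: 2 * 8 = 16.
A tree on 6 vertices has 5 edges. This graph has 8 edges (3 extra). Not a tree.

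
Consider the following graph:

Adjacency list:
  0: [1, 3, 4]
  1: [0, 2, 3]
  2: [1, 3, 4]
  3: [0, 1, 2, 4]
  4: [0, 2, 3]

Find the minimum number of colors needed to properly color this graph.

The graph has a maximum clique of size 3 (lower bound on chromatic number).
A valid 3-coloring: {0: 1, 1: 2, 2: 1, 3: 0, 4: 2}.
Chromatic number = 3.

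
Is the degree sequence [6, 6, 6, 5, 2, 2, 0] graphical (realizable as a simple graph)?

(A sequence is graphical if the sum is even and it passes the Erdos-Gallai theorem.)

Sum of degrees = 27. Sum is odd, so the sequence is NOT graphical.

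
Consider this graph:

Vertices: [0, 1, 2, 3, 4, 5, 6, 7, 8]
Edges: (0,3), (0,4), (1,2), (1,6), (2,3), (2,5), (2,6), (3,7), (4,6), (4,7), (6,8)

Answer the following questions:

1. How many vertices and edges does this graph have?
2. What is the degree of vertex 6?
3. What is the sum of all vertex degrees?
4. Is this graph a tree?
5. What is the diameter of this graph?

Count: 9 vertices, 11 edges.
Vertex 6 has neighbors [1, 2, 4, 8], degree = 4.
Handshaking lemma: 2 * 11 = 22.
A tree on 9 vertices has 8 edges. This graph has 11 edges (3 extra). Not a tree.
Diameter (longest shortest path) = 3.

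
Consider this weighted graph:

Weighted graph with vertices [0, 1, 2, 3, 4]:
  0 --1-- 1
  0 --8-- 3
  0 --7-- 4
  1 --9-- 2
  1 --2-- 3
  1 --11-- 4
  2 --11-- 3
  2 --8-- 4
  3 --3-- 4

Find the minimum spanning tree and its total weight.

Applying Kruskal's algorithm (sort edges by weight, add if no cycle):
  Add (0,1) w=1
  Add (1,3) w=2
  Add (3,4) w=3
  Skip (0,4) w=7 (creates cycle)
  Skip (0,3) w=8 (creates cycle)
  Add (2,4) w=8
  Skip (1,2) w=9 (creates cycle)
  Skip (1,4) w=11 (creates cycle)
  Skip (2,3) w=11 (creates cycle)
MST weight = 14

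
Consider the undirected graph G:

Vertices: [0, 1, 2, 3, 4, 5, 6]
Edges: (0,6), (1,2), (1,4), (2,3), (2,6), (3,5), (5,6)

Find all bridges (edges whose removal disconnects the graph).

A bridge is an edge whose removal increases the number of connected components.
Bridges found: (0,6), (1,2), (1,4)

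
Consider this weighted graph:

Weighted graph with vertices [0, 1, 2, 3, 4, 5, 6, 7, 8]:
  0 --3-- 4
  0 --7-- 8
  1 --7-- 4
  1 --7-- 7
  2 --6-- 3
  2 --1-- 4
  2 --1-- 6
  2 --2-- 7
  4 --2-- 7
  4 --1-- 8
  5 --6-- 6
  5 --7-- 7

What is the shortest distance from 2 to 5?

Using Dijkstra's algorithm from vertex 2:
Shortest path: 2 -> 6 -> 5
Total weight: 1 + 6 = 7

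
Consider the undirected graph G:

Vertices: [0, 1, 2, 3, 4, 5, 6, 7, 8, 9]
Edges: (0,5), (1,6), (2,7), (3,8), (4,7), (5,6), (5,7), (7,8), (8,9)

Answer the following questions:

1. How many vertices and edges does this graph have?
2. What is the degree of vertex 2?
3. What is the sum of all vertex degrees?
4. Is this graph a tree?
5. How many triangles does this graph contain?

Count: 10 vertices, 9 edges.
Vertex 2 has neighbors [7], degree = 1.
Handshaking lemma: 2 * 9 = 18.
A graph is a tree iff it is connected and has exactly n-1 edges. This graph is connected (all 10 vertices in one component) and has 10-1 = 9 edges. It is a tree.
Number of triangles = 0.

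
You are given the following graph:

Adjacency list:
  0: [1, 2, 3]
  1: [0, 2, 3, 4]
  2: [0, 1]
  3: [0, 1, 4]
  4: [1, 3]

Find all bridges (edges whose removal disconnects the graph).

No bridges found. The graph is 2-edge-connected (no single edge removal disconnects it).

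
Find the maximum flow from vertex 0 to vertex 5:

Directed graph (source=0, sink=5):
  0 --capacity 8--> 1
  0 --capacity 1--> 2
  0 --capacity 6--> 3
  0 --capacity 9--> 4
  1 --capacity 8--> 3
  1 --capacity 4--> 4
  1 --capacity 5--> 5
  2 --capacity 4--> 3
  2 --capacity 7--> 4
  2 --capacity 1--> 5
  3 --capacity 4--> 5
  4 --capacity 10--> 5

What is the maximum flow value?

Computing max flow:
  Flow on (0->1): 8/8
  Flow on (0->2): 1/1
  Flow on (0->3): 4/6
  Flow on (0->4): 7/9
  Flow on (1->4): 3/4
  Flow on (1->5): 5/5
  Flow on (2->5): 1/1
  Flow on (3->5): 4/4
  Flow on (4->5): 10/10
Maximum flow = 20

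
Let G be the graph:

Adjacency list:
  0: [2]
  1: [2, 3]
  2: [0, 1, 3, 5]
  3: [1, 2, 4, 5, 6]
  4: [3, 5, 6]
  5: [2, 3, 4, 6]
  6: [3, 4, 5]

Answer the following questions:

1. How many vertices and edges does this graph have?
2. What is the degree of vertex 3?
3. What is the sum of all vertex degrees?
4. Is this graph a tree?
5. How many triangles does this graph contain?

Count: 7 vertices, 11 edges.
Vertex 3 has neighbors [1, 2, 4, 5, 6], degree = 5.
Handshaking lemma: 2 * 11 = 22.
A tree on 7 vertices has 6 edges. This graph has 11 edges (5 extra). Not a tree.
Number of triangles = 6.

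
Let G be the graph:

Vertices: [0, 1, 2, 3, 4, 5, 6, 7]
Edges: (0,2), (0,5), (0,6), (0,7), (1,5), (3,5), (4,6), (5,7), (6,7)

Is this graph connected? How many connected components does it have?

Checking connectivity: the graph has 1 connected component(s).
All vertices are reachable from each other. The graph IS connected.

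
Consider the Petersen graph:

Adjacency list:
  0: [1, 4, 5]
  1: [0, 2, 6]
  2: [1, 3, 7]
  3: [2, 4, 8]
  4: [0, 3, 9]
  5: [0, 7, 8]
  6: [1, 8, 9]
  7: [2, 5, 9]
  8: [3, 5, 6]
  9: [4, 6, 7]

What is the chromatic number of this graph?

The Petersen graph contains odd cycles (e.g. the outer 5-cycle), so chi >= 3.
A proper 3-coloring exists (it is a well-known 3-chromatic graph).
Chromatic number = 3.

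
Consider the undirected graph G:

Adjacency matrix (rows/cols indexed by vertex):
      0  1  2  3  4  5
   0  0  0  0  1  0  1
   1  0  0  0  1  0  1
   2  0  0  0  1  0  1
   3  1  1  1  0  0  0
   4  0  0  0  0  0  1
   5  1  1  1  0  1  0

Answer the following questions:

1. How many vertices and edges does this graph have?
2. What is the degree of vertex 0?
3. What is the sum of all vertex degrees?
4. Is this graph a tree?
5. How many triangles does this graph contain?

Count: 6 vertices, 7 edges.
Vertex 0 has neighbors [3, 5], degree = 2.
Handshaking lemma: 2 * 7 = 14.
A tree on 6 vertices has 5 edges. This graph has 7 edges (2 extra). Not a tree.
Number of triangles = 0.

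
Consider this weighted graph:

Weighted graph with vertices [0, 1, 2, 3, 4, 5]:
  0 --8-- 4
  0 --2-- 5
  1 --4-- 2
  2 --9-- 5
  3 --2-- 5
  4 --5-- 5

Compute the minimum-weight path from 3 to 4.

Using Dijkstra's algorithm from vertex 3:
Shortest path: 3 -> 5 -> 4
Total weight: 2 + 5 = 7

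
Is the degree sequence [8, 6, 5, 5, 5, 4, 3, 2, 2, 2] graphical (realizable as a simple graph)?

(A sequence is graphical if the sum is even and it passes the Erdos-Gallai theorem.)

Sum of degrees = 42. Sum is even and passes Erdos-Gallai. The sequence IS graphical.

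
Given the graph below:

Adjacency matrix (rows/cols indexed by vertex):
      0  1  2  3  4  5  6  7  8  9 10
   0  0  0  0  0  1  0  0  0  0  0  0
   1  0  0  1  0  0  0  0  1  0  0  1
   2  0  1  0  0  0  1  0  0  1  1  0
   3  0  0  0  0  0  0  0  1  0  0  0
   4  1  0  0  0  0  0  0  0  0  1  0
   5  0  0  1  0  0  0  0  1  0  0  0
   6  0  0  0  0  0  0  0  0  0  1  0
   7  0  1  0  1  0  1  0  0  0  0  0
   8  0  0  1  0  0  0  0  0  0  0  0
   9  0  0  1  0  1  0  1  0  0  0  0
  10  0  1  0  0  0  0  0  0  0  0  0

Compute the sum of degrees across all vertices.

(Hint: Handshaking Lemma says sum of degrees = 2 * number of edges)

Count edges: 11 edges.
By Handshaking Lemma: sum of degrees = 2 * 11 = 22.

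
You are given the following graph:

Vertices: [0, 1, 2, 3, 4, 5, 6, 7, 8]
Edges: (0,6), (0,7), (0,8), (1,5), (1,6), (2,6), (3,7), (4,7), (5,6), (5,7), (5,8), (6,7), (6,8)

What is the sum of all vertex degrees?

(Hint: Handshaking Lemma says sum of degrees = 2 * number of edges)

Count edges: 13 edges.
By Handshaking Lemma: sum of degrees = 2 * 13 = 26.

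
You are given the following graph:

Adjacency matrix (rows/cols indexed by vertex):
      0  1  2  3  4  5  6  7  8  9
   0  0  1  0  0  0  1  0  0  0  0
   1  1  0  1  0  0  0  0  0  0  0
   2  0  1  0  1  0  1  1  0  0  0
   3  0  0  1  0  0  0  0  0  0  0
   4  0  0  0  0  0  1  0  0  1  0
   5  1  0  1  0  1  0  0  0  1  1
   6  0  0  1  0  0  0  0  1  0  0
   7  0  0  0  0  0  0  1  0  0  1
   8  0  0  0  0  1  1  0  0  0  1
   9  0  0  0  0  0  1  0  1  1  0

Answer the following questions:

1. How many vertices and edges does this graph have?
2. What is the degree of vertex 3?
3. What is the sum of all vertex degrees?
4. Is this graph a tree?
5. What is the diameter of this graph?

Count: 10 vertices, 13 edges.
Vertex 3 has neighbors [2], degree = 1.
Handshaking lemma: 2 * 13 = 26.
A tree on 10 vertices has 9 edges. This graph has 13 edges (4 extra). Not a tree.
Diameter (longest shortest path) = 3.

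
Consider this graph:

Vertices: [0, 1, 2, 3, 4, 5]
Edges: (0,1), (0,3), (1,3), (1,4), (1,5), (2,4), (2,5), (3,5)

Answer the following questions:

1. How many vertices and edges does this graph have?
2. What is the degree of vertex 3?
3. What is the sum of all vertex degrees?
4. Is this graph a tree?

Count: 6 vertices, 8 edges.
Vertex 3 has neighbors [0, 1, 5], degree = 3.
Handshaking lemma: 2 * 8 = 16.
A tree on 6 vertices has 5 edges. This graph has 8 edges (3 extra). Not a tree.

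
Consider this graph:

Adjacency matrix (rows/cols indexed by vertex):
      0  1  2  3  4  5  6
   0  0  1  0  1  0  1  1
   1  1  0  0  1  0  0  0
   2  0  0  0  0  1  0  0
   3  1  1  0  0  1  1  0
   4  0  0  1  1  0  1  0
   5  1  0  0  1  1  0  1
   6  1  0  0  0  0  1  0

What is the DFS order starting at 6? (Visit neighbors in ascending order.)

DFS from vertex 6 (neighbors processed in ascending order):
Visit order: 6, 0, 1, 3, 4, 2, 5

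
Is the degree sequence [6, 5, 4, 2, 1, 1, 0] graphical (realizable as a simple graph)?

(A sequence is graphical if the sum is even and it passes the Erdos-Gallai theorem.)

Sum of degrees = 19. Sum is odd, so the sequence is NOT graphical.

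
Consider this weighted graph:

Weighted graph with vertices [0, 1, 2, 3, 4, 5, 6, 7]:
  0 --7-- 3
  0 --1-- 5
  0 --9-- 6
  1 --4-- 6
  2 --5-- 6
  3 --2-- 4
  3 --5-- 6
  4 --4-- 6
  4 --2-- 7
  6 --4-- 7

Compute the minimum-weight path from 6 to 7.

Using Dijkstra's algorithm from vertex 6:
Shortest path: 6 -> 7
Total weight: 4 = 4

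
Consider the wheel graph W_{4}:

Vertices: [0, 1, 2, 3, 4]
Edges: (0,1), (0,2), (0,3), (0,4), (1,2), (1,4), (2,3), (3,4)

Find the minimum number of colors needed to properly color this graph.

W_{4} = C_{4} plus a hub adjacent to every cycle vertex.
The outer cycle needs 2 colors (even cycle); the hub is adjacent to all of them so needs a fresh color.
Chromatic number = 2 + 1 = 3.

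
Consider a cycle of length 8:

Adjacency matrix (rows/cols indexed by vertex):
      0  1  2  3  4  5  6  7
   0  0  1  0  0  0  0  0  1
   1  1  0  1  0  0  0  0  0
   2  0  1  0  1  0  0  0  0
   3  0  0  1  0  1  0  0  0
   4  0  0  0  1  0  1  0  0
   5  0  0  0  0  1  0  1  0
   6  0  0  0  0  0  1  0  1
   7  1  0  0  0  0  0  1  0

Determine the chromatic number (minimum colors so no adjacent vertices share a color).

This is an even cycle (C_8). Even cycles are bipartite.
Chromatic number = 2.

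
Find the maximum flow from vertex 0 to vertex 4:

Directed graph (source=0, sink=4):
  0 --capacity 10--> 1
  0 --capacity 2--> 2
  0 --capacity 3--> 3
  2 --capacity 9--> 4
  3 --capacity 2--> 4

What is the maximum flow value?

Computing max flow:
  Flow on (0->2): 2/2
  Flow on (0->3): 2/3
  Flow on (2->4): 2/9
  Flow on (3->4): 2/2
Maximum flow = 4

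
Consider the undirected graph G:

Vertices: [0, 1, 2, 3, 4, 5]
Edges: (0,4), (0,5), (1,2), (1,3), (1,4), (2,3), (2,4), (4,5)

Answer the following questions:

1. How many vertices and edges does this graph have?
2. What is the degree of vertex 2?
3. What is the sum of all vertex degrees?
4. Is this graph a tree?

Count: 6 vertices, 8 edges.
Vertex 2 has neighbors [1, 3, 4], degree = 3.
Handshaking lemma: 2 * 8 = 16.
A tree on 6 vertices has 5 edges. This graph has 8 edges (3 extra). Not a tree.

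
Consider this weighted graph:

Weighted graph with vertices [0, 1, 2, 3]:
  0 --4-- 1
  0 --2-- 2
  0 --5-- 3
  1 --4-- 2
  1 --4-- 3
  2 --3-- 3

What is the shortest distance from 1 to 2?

Using Dijkstra's algorithm from vertex 1:
Shortest path: 1 -> 2
Total weight: 4 = 4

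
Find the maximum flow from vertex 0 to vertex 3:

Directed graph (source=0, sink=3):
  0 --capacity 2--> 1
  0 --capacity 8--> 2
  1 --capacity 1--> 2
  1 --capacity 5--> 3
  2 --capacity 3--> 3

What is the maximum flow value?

Computing max flow:
  Flow on (0->1): 2/2
  Flow on (0->2): 3/8
  Flow on (1->3): 2/5
  Flow on (2->3): 3/3
Maximum flow = 5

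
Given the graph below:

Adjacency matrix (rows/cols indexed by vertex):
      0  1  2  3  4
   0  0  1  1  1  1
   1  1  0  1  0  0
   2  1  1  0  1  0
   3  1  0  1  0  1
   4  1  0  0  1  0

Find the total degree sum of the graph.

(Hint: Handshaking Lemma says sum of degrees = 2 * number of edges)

Count edges: 7 edges.
By Handshaking Lemma: sum of degrees = 2 * 7 = 14.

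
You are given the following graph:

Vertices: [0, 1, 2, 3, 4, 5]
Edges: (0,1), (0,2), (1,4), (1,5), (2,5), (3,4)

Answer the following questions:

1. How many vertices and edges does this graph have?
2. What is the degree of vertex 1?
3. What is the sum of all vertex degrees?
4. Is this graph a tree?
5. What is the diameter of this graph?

Count: 6 vertices, 6 edges.
Vertex 1 has neighbors [0, 4, 5], degree = 3.
Handshaking lemma: 2 * 6 = 12.
A tree on 6 vertices has 5 edges. This graph has 6 edges (1 extra). Not a tree.
Diameter (longest shortest path) = 4.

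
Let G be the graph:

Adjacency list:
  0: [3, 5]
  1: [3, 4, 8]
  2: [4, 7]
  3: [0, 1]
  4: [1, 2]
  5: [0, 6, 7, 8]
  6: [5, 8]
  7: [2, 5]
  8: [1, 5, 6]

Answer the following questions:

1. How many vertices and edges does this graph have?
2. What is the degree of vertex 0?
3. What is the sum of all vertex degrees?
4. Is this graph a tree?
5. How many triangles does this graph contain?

Count: 9 vertices, 11 edges.
Vertex 0 has neighbors [3, 5], degree = 2.
Handshaking lemma: 2 * 11 = 22.
A tree on 9 vertices has 8 edges. This graph has 11 edges (3 extra). Not a tree.
Number of triangles = 1.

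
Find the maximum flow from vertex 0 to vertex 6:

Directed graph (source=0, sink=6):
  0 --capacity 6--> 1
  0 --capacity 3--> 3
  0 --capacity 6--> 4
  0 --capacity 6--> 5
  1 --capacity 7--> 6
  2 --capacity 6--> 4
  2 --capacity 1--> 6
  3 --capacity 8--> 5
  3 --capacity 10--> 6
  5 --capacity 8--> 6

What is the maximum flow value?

Computing max flow:
  Flow on (0->1): 6/6
  Flow on (0->3): 3/3
  Flow on (0->5): 6/6
  Flow on (1->6): 6/7
  Flow on (3->6): 3/10
  Flow on (5->6): 6/8
Maximum flow = 15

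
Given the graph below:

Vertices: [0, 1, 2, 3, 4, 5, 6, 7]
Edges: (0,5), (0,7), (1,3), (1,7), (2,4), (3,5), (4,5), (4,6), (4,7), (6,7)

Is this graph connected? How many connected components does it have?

Checking connectivity: the graph has 1 connected component(s).
All vertices are reachable from each other. The graph IS connected.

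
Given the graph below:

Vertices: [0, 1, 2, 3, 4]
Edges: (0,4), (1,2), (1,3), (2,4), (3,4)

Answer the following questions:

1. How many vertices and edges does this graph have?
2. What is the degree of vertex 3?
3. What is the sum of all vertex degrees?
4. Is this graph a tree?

Count: 5 vertices, 5 edges.
Vertex 3 has neighbors [1, 4], degree = 2.
Handshaking lemma: 2 * 5 = 10.
A tree on 5 vertices has 4 edges. This graph has 5 edges (1 extra). Not a tree.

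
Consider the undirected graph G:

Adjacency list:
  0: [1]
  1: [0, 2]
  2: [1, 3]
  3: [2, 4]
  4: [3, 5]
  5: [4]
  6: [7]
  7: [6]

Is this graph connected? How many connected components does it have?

Checking connectivity: the graph has 2 connected component(s).
Components: [[0, 1, 2, 3, 4, 5], [6, 7]]. The graph is NOT connected.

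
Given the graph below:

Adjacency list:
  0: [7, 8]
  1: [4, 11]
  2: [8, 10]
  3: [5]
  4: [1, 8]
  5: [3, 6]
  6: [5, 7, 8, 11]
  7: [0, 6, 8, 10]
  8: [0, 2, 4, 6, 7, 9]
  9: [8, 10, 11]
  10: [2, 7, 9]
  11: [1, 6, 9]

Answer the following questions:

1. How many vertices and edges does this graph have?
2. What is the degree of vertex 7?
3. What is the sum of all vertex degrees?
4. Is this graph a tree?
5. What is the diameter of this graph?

Count: 12 vertices, 17 edges.
Vertex 7 has neighbors [0, 6, 8, 10], degree = 4.
Handshaking lemma: 2 * 17 = 34.
A tree on 12 vertices has 11 edges. This graph has 17 edges (6 extra). Not a tree.
Diameter (longest shortest path) = 4.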